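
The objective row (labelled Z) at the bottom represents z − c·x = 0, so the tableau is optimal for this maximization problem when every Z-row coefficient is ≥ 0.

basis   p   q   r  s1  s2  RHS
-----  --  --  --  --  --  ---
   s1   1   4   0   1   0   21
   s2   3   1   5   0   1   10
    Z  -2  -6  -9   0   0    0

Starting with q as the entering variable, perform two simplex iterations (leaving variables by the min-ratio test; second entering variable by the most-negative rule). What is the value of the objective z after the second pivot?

801/20

Ratio test on column q — row 1: 21/4 = 21/4; row 2: 10/1 = 10. Minimum is 21/4 at row 1 (s1 leaves); pivot element 4.
Pivot on row 1; the Z-row RHS becomes 0 − (-6)·(21/4) = 63/2.
Next entering variable (most negative Z-row entry -9): r.
Ratio test on column r — row 1: entry 0 ≤ 0; row 2: (19/4)/5 = 19/20. Minimum is 19/20 at row 2 (s2 leaves); pivot element 5.
After the second pivot the Z-row RHS is 63/2 − (-9)·(19/20) = 801/20.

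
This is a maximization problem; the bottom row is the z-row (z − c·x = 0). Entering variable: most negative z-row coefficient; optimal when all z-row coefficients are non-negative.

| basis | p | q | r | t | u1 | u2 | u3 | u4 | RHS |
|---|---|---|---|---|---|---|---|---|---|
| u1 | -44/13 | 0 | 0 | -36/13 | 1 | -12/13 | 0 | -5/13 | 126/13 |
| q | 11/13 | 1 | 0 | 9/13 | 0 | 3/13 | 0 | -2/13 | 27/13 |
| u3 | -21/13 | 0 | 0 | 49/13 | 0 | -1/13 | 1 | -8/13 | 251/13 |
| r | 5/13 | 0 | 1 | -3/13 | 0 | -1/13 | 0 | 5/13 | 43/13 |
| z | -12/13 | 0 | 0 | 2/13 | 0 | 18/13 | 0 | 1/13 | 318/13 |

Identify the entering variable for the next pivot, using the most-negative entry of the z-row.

p

Negative z-row entries: p: -12/13.
The most negative is -12/13 in column p, so p enters.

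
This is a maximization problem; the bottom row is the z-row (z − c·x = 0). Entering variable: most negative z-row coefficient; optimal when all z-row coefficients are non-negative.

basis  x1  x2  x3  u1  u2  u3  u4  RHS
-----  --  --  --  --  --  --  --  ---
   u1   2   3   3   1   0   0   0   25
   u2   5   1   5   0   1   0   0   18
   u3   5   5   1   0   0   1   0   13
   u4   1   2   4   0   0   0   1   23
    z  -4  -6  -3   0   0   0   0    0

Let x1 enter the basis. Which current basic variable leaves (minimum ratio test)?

u3

Column x1 entries and ratios — u1: 25/2 = 25/2; u2: 18/5 = 18/5; u3: 13/5 = 13/5; u4: 23/1 = 23.
Smallest ratio is 13/5 in the row of u3, so u3 leaves.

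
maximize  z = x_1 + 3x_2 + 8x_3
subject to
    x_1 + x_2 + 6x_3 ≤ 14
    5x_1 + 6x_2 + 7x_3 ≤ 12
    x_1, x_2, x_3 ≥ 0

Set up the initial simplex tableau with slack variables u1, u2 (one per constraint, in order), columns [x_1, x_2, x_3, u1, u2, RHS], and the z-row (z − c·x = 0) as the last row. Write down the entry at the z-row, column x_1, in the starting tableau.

The z-row carries the negated objective coefficients: the x_1 entry is -1.

-1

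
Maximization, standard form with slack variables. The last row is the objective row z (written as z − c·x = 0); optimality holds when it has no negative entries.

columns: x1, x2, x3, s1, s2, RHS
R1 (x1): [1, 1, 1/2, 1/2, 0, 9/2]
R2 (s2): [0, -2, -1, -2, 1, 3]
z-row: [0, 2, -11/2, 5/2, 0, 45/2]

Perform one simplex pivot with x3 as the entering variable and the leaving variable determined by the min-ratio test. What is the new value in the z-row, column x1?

11

Ratio test on column x3 — row 1: (9/2)/(1/2) = 9; row 2: entry -1 ≤ 0. Minimum is 9 at row 1 (x1 leaves); pivot element 1/2.
Divide row 1 by 1/2; eliminate column x3 from the other rows.
z-row update in column x1: 0 − (-11/2)·2 = 11.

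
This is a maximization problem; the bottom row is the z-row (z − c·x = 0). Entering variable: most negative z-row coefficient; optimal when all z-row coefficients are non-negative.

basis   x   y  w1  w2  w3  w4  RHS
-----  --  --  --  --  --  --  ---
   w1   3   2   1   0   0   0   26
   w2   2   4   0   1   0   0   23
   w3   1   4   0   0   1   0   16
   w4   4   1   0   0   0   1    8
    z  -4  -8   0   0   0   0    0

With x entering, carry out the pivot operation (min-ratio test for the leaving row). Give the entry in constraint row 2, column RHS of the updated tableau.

19

Ratio test on column x — row 1: 26/3 = 26/3; row 2: 23/2 = 23/2; row 3: 16/1 = 16; row 4: 8/4 = 2. Minimum is 2 at row 4 (w4 leaves); pivot element 4.
Divide row 4 by 4; eliminate column x from the other rows.
Row 2 update in column RHS: 23 − 2·2 = 19.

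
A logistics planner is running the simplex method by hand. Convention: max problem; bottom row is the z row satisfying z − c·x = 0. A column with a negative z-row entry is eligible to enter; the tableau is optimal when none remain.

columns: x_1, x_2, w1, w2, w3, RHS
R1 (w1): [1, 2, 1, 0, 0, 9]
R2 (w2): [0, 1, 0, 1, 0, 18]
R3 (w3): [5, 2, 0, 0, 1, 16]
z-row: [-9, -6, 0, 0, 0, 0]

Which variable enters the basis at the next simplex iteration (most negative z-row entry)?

x_1

Negative z-row entries: x_1: -9, x_2: -6.
The most negative is -9 in column x_1, so x_1 enters.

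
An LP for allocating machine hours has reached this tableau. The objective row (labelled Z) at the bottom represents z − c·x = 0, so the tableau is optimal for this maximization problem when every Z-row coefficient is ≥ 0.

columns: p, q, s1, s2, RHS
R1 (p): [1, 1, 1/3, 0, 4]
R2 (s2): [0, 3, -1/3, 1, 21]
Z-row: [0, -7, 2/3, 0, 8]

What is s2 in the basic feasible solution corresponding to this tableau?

s2 is basic (row 2); its value is the RHS of that row, 21.

21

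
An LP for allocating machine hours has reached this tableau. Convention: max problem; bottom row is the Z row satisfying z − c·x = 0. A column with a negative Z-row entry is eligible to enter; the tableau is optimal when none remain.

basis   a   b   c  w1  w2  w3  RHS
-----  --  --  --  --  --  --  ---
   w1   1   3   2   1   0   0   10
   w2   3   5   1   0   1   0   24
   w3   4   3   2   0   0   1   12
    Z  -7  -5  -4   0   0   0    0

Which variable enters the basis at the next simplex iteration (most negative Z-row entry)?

Negative Z-row entries: a: -7, b: -5, c: -4.
The most negative is -7 in column a, so a enters.

a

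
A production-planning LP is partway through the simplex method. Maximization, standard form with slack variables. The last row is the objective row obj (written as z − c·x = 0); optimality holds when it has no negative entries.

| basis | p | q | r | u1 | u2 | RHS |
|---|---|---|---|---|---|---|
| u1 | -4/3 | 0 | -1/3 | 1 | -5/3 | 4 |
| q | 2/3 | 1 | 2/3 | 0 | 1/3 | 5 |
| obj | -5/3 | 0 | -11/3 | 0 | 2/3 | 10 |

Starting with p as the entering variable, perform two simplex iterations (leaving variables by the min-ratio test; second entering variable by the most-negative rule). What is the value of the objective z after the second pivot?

Ratio test on column p — row 1: entry -4/3 ≤ 0; row 2: 5/(2/3) = 15/2. Minimum is 15/2 at row 2 (q leaves); pivot element 2/3.
Pivot on row 2; the obj-row RHS becomes 10 − (-5/3)·(15/2) = 45/2.
Next entering variable (most negative obj-row entry -2): r.
Ratio test on column r — row 1: 14/1 = 14; row 2: (15/2)/1 = 15/2. Minimum is 15/2 at row 2 (p leaves); pivot element 1.
After the second pivot the obj-row RHS is 45/2 − (-2)·(15/2) = 75/2.

75/2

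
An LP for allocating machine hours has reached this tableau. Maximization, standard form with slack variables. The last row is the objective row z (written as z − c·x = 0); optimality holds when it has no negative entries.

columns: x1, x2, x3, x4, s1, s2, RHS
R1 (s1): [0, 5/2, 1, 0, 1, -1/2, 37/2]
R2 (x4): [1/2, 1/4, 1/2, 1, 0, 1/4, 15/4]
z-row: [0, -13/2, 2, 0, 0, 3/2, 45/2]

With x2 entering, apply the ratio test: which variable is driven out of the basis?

Column x2 entries and ratios — s1: (37/2)/(5/2) = 37/5; x4: (15/4)/(1/4) = 15.
Smallest ratio is 37/5 in the row of s1, so s1 leaves.

s1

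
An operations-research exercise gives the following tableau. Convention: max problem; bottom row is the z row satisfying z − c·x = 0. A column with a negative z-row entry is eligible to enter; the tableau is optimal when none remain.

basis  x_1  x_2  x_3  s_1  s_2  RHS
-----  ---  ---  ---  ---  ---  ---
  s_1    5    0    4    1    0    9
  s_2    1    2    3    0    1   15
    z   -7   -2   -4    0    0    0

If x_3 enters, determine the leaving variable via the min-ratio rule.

Column x_3 entries and ratios — s_1: 9/4 = 9/4; s_2: 15/3 = 5.
Smallest ratio is 9/4 in the row of s_1, so s_1 leaves.

s_1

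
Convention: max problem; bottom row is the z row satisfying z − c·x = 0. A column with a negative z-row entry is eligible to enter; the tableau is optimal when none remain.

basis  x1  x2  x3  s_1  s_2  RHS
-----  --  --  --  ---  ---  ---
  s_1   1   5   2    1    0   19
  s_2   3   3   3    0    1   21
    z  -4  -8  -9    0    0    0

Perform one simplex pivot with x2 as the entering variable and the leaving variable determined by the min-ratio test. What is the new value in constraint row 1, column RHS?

Ratio test on column x2 — row 1: 19/5 = 19/5; row 2: 21/3 = 7. Minimum is 19/5 at row 1 (s_1 leaves); pivot element 5.
Divide row 1 by 5; eliminate column x2 from the other rows.
In the new row 1, the RHS entry is the old entry divided by the pivot: 19/5 = 19/5.

19/5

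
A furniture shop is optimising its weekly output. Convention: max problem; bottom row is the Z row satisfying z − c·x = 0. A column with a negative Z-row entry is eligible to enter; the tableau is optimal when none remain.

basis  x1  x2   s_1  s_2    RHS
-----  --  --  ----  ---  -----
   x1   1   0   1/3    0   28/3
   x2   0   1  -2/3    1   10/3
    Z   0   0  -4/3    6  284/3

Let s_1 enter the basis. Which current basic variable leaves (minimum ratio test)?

x1

Column s_1 entries and ratios — x1: (28/3)/(1/3) = 28; x2: -2/3 ≤ 0, skip.
Smallest ratio is 28 in the row of x1, so x1 leaves.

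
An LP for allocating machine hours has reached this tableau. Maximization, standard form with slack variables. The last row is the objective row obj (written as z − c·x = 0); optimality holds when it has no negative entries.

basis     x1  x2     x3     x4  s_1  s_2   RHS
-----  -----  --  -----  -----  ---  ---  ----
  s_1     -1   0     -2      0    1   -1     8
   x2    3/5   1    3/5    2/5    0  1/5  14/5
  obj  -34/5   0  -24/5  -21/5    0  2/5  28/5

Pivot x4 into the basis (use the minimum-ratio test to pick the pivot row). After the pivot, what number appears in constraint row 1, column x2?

0

Ratio test on column x4 — row 1: entry 0 ≤ 0; row 2: (14/5)/(2/5) = 7. Minimum is 7 at row 2 (x2 leaves); pivot element 2/5.
Divide row 2 by 2/5; eliminate column x4 from the other rows.
Row 1 update in column x2: 0 − 0·(5/2) = 0.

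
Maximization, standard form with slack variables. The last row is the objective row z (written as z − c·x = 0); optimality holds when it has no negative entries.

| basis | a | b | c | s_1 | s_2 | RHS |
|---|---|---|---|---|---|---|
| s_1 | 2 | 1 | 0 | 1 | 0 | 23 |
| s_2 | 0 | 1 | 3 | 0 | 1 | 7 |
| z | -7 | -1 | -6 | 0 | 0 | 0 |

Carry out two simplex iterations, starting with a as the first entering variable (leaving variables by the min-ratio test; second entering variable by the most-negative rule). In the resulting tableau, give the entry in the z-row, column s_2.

2

Ratio test on column a — row 1: 23/2 = 23/2; row 2: entry 0 ≤ 0. Minimum is 23/2 at row 1 (s_1 leaves); pivot element 2.
Divide row 1 by 2; eliminate column a from the other rows.
Second iteration: most negative z-row entry is -6 in column c, so c enters.
Ratio test on column c — row 1: entry 0 ≤ 0; row 2: 7/3 = 7/3. Minimum is 7/3 at row 2 (s_2 leaves); pivot element 3.
Divide row 2 by 3; eliminate column c from the other rows.
After both pivots, the entry at the z-row, column s_2 is 2.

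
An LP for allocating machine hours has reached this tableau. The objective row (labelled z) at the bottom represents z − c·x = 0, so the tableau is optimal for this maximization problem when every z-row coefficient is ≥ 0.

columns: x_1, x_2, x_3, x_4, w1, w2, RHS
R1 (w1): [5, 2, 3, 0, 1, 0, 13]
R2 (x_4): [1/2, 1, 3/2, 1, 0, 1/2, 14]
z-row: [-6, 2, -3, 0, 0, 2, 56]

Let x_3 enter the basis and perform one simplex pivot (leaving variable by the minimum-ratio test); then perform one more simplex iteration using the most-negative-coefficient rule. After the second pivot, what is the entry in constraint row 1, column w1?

Ratio test on column x_3 — row 1: 13/3 = 13/3; row 2: 14/(3/2) = 28/3. Minimum is 13/3 at row 1 (w1 leaves); pivot element 3.
Divide row 1 by 3; eliminate column x_3 from the other rows.
Second iteration: most negative z-row entry is -1 in column x_1, so x_1 enters.
Ratio test on column x_1 — row 1: (13/3)/(5/3) = 13/5; row 2: entry -2 ≤ 0. Minimum is 13/5 at row 1 (x_3 leaves); pivot element 5/3.
Divide row 1 by 5/3; eliminate column x_1 from the other rows.
After both pivots, the entry at constraint row 1, column w1 is 1/5.

1/5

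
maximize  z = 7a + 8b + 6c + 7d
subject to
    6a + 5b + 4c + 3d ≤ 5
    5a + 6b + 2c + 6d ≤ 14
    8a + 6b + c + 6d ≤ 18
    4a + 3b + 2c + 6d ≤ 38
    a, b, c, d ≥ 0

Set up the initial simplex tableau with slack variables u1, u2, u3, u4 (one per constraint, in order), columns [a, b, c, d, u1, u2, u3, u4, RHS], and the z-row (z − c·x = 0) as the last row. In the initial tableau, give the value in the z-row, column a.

-7

The z-row carries the negated objective coefficients: the a entry is -7.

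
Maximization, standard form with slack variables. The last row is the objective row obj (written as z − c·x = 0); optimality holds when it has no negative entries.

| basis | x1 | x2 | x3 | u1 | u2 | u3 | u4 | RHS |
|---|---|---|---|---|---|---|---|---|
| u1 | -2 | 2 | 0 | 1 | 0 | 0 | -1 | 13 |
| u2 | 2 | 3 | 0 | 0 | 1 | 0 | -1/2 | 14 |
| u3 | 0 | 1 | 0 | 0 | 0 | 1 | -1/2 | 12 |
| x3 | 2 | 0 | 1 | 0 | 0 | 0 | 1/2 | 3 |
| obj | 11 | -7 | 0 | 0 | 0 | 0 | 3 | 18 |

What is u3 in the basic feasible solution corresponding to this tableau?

12

u3 is basic (row 3); its value is the RHS of that row, 12.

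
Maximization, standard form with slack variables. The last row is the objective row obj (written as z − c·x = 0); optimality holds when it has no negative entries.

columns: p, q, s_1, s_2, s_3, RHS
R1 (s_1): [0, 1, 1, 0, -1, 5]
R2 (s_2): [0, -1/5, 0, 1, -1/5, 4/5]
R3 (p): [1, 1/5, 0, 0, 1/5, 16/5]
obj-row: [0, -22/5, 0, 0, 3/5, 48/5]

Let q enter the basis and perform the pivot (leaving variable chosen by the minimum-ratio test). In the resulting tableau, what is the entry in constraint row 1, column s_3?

-1

Ratio test on column q — row 1: 5/1 = 5; row 2: entry -1/5 ≤ 0; row 3: (16/5)/(1/5) = 16. Minimum is 5 at row 1 (s_1 leaves); pivot element 1.
Divide row 1 by 1; eliminate column q from the other rows.
In the new row 1, the s_3 entry is the old entry divided by the pivot: (-1)/1 = -1.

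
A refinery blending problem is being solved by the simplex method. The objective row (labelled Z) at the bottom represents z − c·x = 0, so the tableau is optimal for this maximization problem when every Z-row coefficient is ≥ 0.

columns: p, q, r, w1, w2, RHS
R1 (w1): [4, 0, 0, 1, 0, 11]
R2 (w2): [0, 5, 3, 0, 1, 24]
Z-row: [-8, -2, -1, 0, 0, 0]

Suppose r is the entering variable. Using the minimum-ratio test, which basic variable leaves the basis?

w2

Column r entries and ratios — w1: 0 ≤ 0, skip; w2: 24/3 = 8.
Smallest ratio is 8 in the row of w2, so w2 leaves.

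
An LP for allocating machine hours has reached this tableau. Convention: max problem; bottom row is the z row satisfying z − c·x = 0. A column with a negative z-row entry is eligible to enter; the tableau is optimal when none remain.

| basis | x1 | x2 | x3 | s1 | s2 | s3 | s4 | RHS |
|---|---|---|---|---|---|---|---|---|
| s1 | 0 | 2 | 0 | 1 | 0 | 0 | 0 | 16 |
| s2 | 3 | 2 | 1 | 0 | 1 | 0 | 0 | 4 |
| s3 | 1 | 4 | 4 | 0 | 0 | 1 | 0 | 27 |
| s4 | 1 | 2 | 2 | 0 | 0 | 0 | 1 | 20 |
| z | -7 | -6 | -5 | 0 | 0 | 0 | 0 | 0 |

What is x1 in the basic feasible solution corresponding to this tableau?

x1 is not in the basis, so in the current basic feasible solution x1 = 0.

0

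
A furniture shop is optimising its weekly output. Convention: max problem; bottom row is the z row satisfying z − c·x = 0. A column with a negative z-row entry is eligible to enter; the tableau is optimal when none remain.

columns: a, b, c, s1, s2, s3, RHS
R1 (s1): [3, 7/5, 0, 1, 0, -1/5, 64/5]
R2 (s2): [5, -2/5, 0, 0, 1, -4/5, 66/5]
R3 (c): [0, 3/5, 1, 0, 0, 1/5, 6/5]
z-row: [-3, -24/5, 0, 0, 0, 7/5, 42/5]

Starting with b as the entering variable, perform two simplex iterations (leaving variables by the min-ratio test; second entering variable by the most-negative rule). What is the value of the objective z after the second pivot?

Ratio test on column b — row 1: (64/5)/(7/5) = 64/7; row 2: entry -2/5 ≤ 0; row 3: (6/5)/(3/5) = 2. Minimum is 2 at row 3 (c leaves); pivot element 3/5.
Pivot on row 3; the z-row RHS becomes 42/5 − (-24/5)·2 = 18.
Next entering variable (most negative z-row entry -3): a.
Ratio test on column a — row 1: 10/3 = 10/3; row 2: 14/5 = 14/5; row 3: entry 0 ≤ 0. Minimum is 14/5 at row 2 (s2 leaves); pivot element 5.
After the second pivot the z-row RHS is 18 − (-3)·(14/5) = 132/5.

132/5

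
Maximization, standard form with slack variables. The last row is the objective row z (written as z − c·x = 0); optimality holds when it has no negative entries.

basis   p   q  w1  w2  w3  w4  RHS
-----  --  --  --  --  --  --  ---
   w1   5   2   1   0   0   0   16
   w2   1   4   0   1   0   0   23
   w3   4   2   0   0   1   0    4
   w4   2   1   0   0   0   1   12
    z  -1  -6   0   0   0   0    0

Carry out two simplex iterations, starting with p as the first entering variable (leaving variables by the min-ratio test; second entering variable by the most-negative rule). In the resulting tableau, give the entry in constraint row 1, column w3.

-1

Ratio test on column p — row 1: 16/5 = 16/5; row 2: 23/1 = 23; row 3: 4/4 = 1; row 4: 12/2 = 6. Minimum is 1 at row 3 (w3 leaves); pivot element 4.
Divide row 3 by 4; eliminate column p from the other rows.
Second iteration: most negative z-row entry is -11/2 in column q, so q enters.
Ratio test on column q — row 1: entry -1/2 ≤ 0; row 2: 22/(7/2) = 44/7; row 3: 1/(1/2) = 2; row 4: entry 0 ≤ 0. Minimum is 2 at row 3 (p leaves); pivot element 1/2.
Divide row 3 by 1/2; eliminate column q from the other rows.
After both pivots, the entry at constraint row 1, column w3 is -1.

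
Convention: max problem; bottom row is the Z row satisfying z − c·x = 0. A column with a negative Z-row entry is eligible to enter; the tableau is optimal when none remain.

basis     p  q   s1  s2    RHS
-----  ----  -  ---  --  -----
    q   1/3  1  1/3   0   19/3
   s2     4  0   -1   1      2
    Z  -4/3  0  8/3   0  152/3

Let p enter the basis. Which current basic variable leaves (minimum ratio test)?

Column p entries and ratios — q: (19/3)/(1/3) = 19; s2: 2/4 = 1/2.
Smallest ratio is 1/2 in the row of s2, so s2 leaves.

s2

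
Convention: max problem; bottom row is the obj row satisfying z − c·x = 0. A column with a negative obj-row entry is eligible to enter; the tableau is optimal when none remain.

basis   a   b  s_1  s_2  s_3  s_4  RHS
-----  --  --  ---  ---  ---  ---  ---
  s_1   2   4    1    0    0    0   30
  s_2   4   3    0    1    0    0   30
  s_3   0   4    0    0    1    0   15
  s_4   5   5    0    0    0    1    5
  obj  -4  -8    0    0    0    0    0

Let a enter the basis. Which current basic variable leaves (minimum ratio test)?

s_4

Column a entries and ratios — s_1: 30/2 = 15; s_2: 30/4 = 15/2; s_3: 0 ≤ 0, skip; s_4: 5/5 = 1.
Smallest ratio is 1 in the row of s_4, so s_4 leaves.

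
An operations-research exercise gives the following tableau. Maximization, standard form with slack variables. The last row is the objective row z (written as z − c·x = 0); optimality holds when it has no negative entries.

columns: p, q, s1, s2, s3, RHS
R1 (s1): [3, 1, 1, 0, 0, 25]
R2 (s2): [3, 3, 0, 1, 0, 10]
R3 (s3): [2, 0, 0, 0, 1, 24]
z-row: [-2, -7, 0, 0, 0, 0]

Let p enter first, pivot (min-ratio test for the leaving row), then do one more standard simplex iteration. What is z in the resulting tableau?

70/3

Ratio test on column p — row 1: 25/3 = 25/3; row 2: 10/3 = 10/3; row 3: 24/2 = 12. Minimum is 10/3 at row 2 (s2 leaves); pivot element 3.
Pivot on row 2; the z-row RHS becomes 0 − (-2)·(10/3) = 20/3.
Next entering variable (most negative z-row entry -5): q.
Ratio test on column q — row 1: entry -2 ≤ 0; row 2: (10/3)/1 = 10/3; row 3: entry -2 ≤ 0. Minimum is 10/3 at row 2 (p leaves); pivot element 1.
After the second pivot the z-row RHS is 20/3 − (-5)·(10/3) = 70/3.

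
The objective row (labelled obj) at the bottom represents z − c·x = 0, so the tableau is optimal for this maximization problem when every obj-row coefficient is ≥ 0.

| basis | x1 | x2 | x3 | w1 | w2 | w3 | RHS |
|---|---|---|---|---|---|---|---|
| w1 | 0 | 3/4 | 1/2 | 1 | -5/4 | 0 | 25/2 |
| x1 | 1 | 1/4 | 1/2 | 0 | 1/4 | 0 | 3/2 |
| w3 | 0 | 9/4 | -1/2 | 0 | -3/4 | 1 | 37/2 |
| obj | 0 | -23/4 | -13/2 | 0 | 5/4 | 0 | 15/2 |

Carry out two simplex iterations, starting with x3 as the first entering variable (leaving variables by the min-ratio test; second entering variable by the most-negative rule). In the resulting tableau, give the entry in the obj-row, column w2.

7

Ratio test on column x3 — row 1: (25/2)/(1/2) = 25; row 2: (3/2)/(1/2) = 3; row 3: entry -1/2 ≤ 0. Minimum is 3 at row 2 (x1 leaves); pivot element 1/2.
Divide row 2 by 1/2; eliminate column x3 from the other rows.
Second iteration: most negative obj-row entry is -5/2 in column x2, so x2 enters.
Ratio test on column x2 — row 1: 11/(1/2) = 22; row 2: 3/(1/2) = 6; row 3: 20/(5/2) = 8. Minimum is 6 at row 2 (x3 leaves); pivot element 1/2.
Divide row 2 by 1/2; eliminate column x2 from the other rows.
After both pivots, the entry at the obj-row, column w2 is 7.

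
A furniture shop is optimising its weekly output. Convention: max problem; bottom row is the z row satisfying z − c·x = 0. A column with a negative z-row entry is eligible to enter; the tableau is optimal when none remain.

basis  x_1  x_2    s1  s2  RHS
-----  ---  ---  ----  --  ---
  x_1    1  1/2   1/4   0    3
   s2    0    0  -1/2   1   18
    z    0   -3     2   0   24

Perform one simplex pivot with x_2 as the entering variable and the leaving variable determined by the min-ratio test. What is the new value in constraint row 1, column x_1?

2

Ratio test on column x_2 — row 1: 3/(1/2) = 6; row 2: entry 0 ≤ 0. Minimum is 6 at row 1 (x_1 leaves); pivot element 1/2.
Divide row 1 by 1/2; eliminate column x_2 from the other rows.
In the new row 1, the x_1 entry is the old entry divided by the pivot: 1/(1/2) = 2.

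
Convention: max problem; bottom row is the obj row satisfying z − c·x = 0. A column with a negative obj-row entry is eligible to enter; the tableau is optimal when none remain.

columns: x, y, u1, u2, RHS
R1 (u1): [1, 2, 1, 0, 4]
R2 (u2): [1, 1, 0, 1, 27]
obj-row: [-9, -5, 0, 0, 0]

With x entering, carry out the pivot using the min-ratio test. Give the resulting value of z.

Ratio test on column x — row 1: 4/1 = 4; row 2: 27/1 = 27. Minimum is 4 at row 1 (u1 leaves); pivot element 1.
Pivot on row 1; the obj-row RHS becomes 0 − (-9)·4 = 36.

36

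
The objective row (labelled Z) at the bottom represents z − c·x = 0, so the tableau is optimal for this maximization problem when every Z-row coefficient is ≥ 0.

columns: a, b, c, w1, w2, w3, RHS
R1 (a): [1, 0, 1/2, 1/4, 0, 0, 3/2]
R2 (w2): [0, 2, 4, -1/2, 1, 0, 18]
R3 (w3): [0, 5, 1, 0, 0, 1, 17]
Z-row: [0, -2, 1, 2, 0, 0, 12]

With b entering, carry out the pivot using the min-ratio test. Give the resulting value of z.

94/5

Ratio test on column b — row 1: entry 0 ≤ 0; row 2: 18/2 = 9; row 3: 17/5 = 17/5. Minimum is 17/5 at row 3 (w3 leaves); pivot element 5.
Pivot on row 3; the Z-row RHS becomes 12 − (-2)·(17/5) = 94/5.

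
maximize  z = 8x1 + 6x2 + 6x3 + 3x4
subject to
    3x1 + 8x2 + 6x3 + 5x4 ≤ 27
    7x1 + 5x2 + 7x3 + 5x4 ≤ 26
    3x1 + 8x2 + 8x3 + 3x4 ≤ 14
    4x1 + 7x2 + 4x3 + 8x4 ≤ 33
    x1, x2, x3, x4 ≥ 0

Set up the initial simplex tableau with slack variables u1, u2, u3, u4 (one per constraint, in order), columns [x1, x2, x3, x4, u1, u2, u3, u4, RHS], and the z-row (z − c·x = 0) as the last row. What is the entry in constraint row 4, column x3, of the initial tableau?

Constraint 4 has coefficient 4 on x3.

4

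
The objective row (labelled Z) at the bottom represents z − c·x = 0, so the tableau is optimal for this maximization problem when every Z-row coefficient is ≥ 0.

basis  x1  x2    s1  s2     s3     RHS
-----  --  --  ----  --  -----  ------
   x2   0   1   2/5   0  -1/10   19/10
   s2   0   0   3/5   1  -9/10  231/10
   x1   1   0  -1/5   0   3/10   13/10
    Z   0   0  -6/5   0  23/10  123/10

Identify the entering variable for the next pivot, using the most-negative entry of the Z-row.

s1

Negative Z-row entries: s1: -6/5.
The most negative is -6/5 in column s1, so s1 enters.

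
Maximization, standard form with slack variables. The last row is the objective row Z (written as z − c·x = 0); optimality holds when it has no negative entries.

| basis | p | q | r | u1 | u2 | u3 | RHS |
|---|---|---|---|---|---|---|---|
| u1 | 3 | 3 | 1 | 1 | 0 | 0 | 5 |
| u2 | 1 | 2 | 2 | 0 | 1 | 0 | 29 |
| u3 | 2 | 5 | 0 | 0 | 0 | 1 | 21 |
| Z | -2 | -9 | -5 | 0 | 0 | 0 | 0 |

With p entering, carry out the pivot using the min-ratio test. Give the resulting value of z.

Ratio test on column p — row 1: 5/3 = 5/3; row 2: 29/1 = 29; row 3: 21/2 = 21/2. Minimum is 5/3 at row 1 (u1 leaves); pivot element 3.
Pivot on row 1; the Z-row RHS becomes 0 − (-2)·(5/3) = 10/3.

10/3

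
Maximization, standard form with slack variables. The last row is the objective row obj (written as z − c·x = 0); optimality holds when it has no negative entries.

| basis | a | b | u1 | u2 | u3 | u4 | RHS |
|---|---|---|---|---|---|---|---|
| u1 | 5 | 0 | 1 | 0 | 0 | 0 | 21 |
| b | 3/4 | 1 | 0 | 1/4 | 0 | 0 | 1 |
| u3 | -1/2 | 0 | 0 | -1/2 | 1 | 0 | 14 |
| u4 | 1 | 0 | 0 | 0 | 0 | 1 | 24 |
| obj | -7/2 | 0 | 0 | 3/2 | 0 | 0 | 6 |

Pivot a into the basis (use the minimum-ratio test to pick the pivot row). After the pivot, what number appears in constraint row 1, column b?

Ratio test on column a — row 1: 21/5 = 21/5; row 2: 1/(3/4) = 4/3; row 3: entry -1/2 ≤ 0; row 4: 24/1 = 24. Minimum is 4/3 at row 2 (b leaves); pivot element 3/4.
Divide row 2 by 3/4; eliminate column a from the other rows.
Row 1 update in column b: 0 − 5·(4/3) = -20/3.

-20/3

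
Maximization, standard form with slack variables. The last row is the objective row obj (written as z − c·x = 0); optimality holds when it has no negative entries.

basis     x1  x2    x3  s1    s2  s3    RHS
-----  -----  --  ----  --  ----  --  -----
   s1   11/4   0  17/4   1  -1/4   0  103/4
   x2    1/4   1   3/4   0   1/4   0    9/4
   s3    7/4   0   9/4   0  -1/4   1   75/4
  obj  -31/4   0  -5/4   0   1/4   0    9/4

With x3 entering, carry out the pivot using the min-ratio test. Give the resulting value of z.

Ratio test on column x3 — row 1: (103/4)/(17/4) = 103/17; row 2: (9/4)/(3/4) = 3; row 3: (75/4)/(9/4) = 25/3. Minimum is 3 at row 2 (x2 leaves); pivot element 3/4.
Pivot on row 2; the obj-row RHS becomes 9/4 − (-5/4)·3 = 6.

6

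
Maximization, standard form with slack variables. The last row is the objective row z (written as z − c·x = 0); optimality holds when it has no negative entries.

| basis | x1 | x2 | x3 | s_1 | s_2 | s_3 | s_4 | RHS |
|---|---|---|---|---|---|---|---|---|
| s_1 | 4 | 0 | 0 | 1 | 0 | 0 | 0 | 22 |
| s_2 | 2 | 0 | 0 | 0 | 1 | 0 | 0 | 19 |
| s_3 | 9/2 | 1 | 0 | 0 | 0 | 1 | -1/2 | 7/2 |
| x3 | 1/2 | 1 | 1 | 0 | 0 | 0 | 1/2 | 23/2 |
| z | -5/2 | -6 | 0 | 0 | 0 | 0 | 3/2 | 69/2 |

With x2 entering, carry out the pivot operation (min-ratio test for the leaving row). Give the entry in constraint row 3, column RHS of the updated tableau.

7/2

Ratio test on column x2 — row 1: entry 0 ≤ 0; row 2: entry 0 ≤ 0; row 3: (7/2)/1 = 7/2; row 4: (23/2)/1 = 23/2. Minimum is 7/2 at row 3 (s_3 leaves); pivot element 1.
Divide row 3 by 1; eliminate column x2 from the other rows.
In the new row 3, the RHS entry is the old entry divided by the pivot: (7/2)/1 = 7/2.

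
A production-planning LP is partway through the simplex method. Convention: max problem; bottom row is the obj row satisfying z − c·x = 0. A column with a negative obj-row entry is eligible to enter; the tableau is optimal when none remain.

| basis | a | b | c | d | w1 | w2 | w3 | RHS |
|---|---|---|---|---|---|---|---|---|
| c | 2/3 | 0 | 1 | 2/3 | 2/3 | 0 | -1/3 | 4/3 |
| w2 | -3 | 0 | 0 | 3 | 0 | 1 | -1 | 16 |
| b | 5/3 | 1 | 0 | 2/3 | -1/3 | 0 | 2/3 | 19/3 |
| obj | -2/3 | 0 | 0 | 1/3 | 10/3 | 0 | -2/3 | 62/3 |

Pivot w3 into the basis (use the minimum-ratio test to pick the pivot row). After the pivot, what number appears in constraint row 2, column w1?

Ratio test on column w3 — row 1: entry -1/3 ≤ 0; row 2: entry -1 ≤ 0; row 3: (19/3)/(2/3) = 19/2. Minimum is 19/2 at row 3 (b leaves); pivot element 2/3.
Divide row 3 by 2/3; eliminate column w3 from the other rows.
Row 2 update in column w1: 0 − (-1)·(-1/2) = -1/2.

-1/2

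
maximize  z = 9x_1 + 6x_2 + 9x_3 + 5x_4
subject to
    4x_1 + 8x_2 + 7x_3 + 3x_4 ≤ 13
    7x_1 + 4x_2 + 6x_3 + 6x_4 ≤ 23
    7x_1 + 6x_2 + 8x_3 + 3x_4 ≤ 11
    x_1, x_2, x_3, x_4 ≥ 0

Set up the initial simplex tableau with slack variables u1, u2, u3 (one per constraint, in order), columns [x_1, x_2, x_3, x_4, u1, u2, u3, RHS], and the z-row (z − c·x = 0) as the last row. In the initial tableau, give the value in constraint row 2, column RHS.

The RHS of constraint 2 is b_2 = 23.

23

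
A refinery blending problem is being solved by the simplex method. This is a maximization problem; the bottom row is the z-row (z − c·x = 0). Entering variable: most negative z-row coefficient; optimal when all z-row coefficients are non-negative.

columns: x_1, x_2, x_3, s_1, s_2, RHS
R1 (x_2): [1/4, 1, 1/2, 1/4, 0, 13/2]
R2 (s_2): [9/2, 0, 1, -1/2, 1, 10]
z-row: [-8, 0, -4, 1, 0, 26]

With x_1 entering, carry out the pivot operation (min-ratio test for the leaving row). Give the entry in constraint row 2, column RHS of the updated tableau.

20/9

Ratio test on column x_1 — row 1: (13/2)/(1/4) = 26; row 2: 10/(9/2) = 20/9. Minimum is 20/9 at row 2 (s_2 leaves); pivot element 9/2.
Divide row 2 by 9/2; eliminate column x_1 from the other rows.
In the new row 2, the RHS entry is the old entry divided by the pivot: 10/(9/2) = 20/9.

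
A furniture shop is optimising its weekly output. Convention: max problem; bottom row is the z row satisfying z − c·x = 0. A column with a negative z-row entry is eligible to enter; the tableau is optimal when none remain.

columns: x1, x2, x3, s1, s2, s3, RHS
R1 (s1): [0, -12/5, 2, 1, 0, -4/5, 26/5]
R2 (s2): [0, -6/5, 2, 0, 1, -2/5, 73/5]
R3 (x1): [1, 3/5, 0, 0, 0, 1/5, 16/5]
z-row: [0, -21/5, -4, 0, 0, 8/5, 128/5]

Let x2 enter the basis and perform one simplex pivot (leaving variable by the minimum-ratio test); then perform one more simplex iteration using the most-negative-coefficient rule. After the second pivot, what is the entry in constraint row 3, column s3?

1/3

Ratio test on column x2 — row 1: entry -12/5 ≤ 0; row 2: entry -6/5 ≤ 0; row 3: (16/5)/(3/5) = 16/3. Minimum is 16/3 at row 3 (x1 leaves); pivot element 3/5.
Divide row 3 by 3/5; eliminate column x2 from the other rows.
Second iteration: most negative z-row entry is -4 in column x3, so x3 enters.
Ratio test on column x3 — row 1: 18/2 = 9; row 2: 21/2 = 21/2; row 3: entry 0 ≤ 0. Minimum is 9 at row 1 (s1 leaves); pivot element 2.
Divide row 1 by 2; eliminate column x3 from the other rows.
After both pivots, the entry at constraint row 3, column s3 is 1/3.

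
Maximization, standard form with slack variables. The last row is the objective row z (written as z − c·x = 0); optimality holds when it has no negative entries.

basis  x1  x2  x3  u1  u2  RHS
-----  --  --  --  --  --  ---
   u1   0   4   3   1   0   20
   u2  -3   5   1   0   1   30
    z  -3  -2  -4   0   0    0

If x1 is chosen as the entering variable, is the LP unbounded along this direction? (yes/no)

yes

Every constraint-row entry in column x1 is ≤ 0, so increasing x1 is unbounded.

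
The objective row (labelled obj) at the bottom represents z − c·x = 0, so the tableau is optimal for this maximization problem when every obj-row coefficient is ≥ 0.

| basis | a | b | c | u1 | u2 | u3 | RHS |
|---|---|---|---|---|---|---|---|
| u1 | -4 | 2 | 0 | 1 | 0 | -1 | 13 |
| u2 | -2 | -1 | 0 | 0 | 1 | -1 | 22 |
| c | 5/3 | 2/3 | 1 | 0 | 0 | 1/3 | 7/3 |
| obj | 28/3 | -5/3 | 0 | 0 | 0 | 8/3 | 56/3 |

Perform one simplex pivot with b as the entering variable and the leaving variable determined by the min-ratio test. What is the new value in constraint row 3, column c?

3/2

Ratio test on column b — row 1: 13/2 = 13/2; row 2: entry -1 ≤ 0; row 3: (7/3)/(2/3) = 7/2. Minimum is 7/2 at row 3 (c leaves); pivot element 2/3.
Divide row 3 by 2/3; eliminate column b from the other rows.
In the new row 3, the c entry is the old entry divided by the pivot: 1/(2/3) = 3/2.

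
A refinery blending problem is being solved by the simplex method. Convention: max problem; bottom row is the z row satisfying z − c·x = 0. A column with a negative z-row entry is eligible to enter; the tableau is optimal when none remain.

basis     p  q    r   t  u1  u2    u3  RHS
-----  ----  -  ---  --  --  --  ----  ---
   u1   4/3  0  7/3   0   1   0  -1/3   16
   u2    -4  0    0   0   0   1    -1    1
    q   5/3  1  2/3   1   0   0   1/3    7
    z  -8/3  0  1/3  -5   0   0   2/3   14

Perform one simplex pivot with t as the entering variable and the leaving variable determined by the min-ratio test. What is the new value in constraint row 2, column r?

Ratio test on column t — row 1: entry 0 ≤ 0; row 2: entry 0 ≤ 0; row 3: 7/1 = 7. Minimum is 7 at row 3 (q leaves); pivot element 1.
Divide row 3 by 1; eliminate column t from the other rows.
Row 2 update in column r: 0 − 0·(2/3) = 0.

0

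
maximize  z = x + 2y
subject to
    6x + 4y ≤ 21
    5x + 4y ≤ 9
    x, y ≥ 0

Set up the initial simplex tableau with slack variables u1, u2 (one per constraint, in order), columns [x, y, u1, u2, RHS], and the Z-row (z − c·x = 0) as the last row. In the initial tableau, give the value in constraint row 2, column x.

Constraint 2 has coefficient 5 on x.

5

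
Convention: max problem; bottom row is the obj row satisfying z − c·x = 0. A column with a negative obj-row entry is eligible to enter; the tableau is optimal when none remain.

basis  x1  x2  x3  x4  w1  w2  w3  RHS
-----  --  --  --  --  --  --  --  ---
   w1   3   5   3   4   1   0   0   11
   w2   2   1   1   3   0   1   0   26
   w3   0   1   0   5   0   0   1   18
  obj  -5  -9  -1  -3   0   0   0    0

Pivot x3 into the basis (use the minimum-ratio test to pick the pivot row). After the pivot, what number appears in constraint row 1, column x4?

Ratio test on column x3 — row 1: 11/3 = 11/3; row 2: 26/1 = 26; row 3: entry 0 ≤ 0. Minimum is 11/3 at row 1 (w1 leaves); pivot element 3.
Divide row 1 by 3; eliminate column x3 from the other rows.
In the new row 1, the x4 entry is the old entry divided by the pivot: 4/3 = 4/3.

4/3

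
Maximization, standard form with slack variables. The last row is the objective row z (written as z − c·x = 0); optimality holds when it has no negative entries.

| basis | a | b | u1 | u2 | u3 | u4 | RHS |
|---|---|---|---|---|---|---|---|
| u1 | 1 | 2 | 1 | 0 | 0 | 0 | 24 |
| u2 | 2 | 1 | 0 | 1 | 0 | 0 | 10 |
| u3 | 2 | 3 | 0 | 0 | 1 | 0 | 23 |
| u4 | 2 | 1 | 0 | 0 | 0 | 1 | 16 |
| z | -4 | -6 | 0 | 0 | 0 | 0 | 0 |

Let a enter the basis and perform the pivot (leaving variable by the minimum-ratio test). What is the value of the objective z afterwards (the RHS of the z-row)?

20

Ratio test on column a — row 1: 24/1 = 24; row 2: 10/2 = 5; row 3: 23/2 = 23/2; row 4: 16/2 = 8. Minimum is 5 at row 2 (u2 leaves); pivot element 2.
Pivot on row 2; the z-row RHS becomes 0 − (-4)·5 = 20.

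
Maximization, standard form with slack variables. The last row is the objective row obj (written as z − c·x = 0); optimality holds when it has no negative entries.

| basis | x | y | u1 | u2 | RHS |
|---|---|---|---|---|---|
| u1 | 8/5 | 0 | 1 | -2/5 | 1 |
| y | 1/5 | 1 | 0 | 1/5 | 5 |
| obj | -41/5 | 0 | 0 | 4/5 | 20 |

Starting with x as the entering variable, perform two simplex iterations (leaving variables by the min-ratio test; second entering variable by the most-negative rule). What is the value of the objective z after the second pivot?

Ratio test on column x — row 1: 1/(8/5) = 5/8; row 2: 5/(1/5) = 25. Minimum is 5/8 at row 1 (u1 leaves); pivot element 8/5.
Pivot on row 1; the obj-row RHS becomes 20 − (-41/5)·(5/8) = 201/8.
Next entering variable (most negative obj-row entry -5/4): u2.
Ratio test on column u2 — row 1: entry -1/4 ≤ 0; row 2: (39/8)/(1/4) = 39/2. Minimum is 39/2 at row 2 (y leaves); pivot element 1/4.
After the second pivot the obj-row RHS is 201/8 − (-5/4)·(39/2) = 99/2.

99/2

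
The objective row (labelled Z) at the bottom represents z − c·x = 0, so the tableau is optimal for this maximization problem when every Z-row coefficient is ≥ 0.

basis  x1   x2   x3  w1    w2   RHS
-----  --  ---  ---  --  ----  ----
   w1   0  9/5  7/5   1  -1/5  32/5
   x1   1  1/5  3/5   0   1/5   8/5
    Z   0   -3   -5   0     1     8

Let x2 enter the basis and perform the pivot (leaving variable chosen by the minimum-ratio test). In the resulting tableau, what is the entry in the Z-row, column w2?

Ratio test on column x2 — row 1: (32/5)/(9/5) = 32/9; row 2: (8/5)/(1/5) = 8. Minimum is 32/9 at row 1 (w1 leaves); pivot element 9/5.
Divide row 1 by 9/5; eliminate column x2 from the other rows.
Z-row update in column w2: 1 − (-3)·(-1/9) = 2/3.

2/3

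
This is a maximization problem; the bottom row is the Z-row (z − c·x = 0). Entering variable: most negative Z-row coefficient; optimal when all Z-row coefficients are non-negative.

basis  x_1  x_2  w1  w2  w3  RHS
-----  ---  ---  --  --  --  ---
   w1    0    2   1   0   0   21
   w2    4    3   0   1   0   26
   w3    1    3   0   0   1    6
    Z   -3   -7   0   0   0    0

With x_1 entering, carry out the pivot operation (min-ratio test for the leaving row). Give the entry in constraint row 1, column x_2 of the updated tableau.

Ratio test on column x_1 — row 1: entry 0 ≤ 0; row 2: 26/4 = 13/2; row 3: 6/1 = 6. Minimum is 6 at row 3 (w3 leaves); pivot element 1.
Divide row 3 by 1; eliminate column x_1 from the other rows.
Row 1 update in column x_2: 2 − 0·3 = 2.

2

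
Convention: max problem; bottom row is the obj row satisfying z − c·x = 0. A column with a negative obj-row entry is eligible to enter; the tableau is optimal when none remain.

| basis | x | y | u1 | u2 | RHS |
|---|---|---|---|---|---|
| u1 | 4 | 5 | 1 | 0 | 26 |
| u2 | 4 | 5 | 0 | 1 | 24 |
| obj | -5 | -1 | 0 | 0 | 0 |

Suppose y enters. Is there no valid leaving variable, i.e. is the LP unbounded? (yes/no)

no

Column y has positive entries in row(s) 1, 2, so the ratio test bounds it — not unbounded.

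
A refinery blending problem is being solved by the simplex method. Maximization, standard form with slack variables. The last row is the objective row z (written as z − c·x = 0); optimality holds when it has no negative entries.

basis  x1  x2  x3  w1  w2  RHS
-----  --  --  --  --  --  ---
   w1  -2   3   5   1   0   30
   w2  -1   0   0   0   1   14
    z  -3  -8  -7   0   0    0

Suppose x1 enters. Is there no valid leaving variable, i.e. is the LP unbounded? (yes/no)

Every constraint-row entry in column x1 is ≤ 0, so increasing x1 is unbounded.

yes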